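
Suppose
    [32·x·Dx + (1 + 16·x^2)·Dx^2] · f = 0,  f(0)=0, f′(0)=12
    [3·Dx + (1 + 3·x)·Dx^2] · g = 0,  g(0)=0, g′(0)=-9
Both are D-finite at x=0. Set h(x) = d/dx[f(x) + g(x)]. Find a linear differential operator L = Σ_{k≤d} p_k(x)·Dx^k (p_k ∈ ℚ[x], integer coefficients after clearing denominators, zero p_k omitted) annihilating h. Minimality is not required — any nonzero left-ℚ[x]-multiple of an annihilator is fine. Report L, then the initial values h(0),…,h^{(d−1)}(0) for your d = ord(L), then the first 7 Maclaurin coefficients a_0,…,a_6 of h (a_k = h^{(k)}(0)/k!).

f: a_k = 0, 12, 0, -64, 0, 3072/5, 0, …
g: a_k = 0, -9, 27/2, -27, 243/4, -729/5, 729/2, …
f+g: L₀ = lclm(L_f,L_g), ord ≤ 2+2.
Derive L from L₀ (diff closure).
L = (-96 - 864·x + 4608·x^2 + 4608·x^3) + (-50 - 192·x + 672·x^2 + 9216·x^3 + 9216·x^4)·Dx + (-3 + 23·x + 96·x^2 + 512·x^3 + 2304·x^4 + 2304·x^5)·Dx^2  (order 2).
h: a_k = 3, 27, -273, 243, 2343, 2187, -55713, …
ICs: h(0) = 3, h′(0) = 27.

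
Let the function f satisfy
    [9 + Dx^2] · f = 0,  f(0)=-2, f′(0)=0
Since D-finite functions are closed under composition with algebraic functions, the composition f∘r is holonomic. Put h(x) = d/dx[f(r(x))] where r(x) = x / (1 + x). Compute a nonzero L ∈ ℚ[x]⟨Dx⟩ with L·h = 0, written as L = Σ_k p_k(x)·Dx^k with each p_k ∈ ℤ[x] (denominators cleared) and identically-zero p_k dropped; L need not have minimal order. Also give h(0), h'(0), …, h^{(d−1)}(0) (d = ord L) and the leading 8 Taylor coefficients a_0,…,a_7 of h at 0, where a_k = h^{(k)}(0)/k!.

L = (15 + 12·x + 6·x^2) + (6 + 18·x + 18·x^2 + 6·x^3)·Dx + (1 + 4·x + 6·x^2 + 4·x^3 + x^4)·Dx^2  (order 2).
h: a_k = 0, 18, -54, 81, -45, -2457/20, 9639/20, -293553/280, …
ICs: h(0) = 0, h′(0) = 18.

f: a_k = -2, 0, 9, 0, -27/4, 0, 81/40, 0, …
L₀ from L_f via x↦r, Dx↦r'^{-1}Dx.
Derive L from L₀ (diff closure).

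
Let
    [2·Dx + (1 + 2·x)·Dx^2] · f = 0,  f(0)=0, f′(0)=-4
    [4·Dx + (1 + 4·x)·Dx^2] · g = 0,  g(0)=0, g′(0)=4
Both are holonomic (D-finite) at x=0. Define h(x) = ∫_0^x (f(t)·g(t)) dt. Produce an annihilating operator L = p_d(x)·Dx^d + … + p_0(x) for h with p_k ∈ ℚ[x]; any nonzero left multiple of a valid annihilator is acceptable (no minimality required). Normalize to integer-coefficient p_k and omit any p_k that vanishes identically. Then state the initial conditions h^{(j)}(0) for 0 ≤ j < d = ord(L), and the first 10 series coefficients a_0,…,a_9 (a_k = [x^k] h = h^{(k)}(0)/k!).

f: a_k = 0, -4, 4, -16/3, 8, -64/5, 64/3, -256/7, 64, -1024/9, …
g: a_k = 0, 4, -8, 64/3, -64, 1024/5, -2048/3, 16384/7, -8192, 262144/9, …
Product ⇒ symmetric product L₀, ord ≤ 4.
Integrate: L := L₀·Dx.
L = (160 + 768·x + 1024·x^2)·Dx^2 + (264 + 2144·x + 5760·x^2 + 5120·x^3)·Dx^3 + (64 + 720·x + 2976·x^2 + 5376·x^3 + 3584·x^4)·Dx^4 + (3 + 44·x + 252·x^2 + 704·x^3 + 960·x^4 + 512·x^5)·Dx^5  (order 5).
h: a_k = 0, 0, 0, -16/3, 12, -416/15, 208/3, -8384/45, 2656/5, -300032/189, …
ICs: h(0) = 0, h′(0) = 0, h′′(0) = 0, h′′′(0) = -32, h′′′′(0) = 288.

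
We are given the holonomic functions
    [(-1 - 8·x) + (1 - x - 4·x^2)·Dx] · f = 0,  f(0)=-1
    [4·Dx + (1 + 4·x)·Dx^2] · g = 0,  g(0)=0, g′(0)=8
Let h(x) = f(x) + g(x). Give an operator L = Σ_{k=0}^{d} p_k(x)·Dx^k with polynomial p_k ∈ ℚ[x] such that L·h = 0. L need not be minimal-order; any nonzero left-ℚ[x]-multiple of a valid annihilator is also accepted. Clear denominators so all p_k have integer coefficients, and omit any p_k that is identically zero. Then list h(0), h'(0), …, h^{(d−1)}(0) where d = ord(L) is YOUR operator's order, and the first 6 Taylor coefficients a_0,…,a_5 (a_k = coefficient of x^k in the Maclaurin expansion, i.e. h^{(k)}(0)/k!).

L = (268 + 1616·x + 5504·x^2 + 4608·x^3 + 6144·x^4)·Dx + (11 + 360·x + 3008·x^2 + 7680·x^3 + 9472·x^4 + 10240·x^5)·Dx^2 + (-7 - 67·x - 154·x^2 + 136·x^3 + 928·x^4 + 2176·x^5 + 2048·x^6)·Dx^3  (order 3).
h: a_k = -1, 7, -21, 101/3, -157, 1723/5, …
ICs: h(0) = -1, h′(0) = 7, h′′(0) = -42.

f: a_k = -1, -1, -5, -9, -29, -65, …
g: a_k = 0, 8, -16, 128/3, -128, 2048/5, …
L₀ := lclm(L_f,L_g); ord L₀ ≤ 1+2.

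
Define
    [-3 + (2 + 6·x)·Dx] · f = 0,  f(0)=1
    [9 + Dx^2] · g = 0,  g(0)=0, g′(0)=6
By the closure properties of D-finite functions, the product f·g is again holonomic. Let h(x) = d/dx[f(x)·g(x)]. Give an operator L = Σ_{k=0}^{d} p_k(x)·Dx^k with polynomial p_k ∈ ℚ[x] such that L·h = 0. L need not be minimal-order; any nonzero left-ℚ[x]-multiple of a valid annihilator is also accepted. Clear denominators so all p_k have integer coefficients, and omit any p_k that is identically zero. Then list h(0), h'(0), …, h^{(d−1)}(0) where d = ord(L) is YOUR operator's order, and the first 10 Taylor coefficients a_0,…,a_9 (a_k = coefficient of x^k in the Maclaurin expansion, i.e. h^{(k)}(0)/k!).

L = (477 + 3888·x + 11016·x^2 + 15552·x^3 + 11664·x^4) + (-12 - 324·x - 1296·x^2 - 1296·x^3)·Dx + (28 + 264·x + 972·x^2 + 1728·x^3 + 1296·x^4)·Dx^2  (order 2).
h: a_k = 6, 18, -189/4, -27/2, -1539/64, 59049/320, -238869/512, 5632983/4480, -405196425/114688, 1143329337/114688, …
ICs: h(0) = 6, h′(0) = 18.

f: a_k = 1, 3/2, -9/8, 27/16, -405/128, 1701/256, -15309/1024, 72171/2048, -2814669/32768, 14073345/65536, …
g: a_k = 0, 6, 0, -9, 0, 81/20, 0, -243/280, 0, 243/2240, …
L₀ := L_f ⊗_s L_g (sym. prod.), ord ≤ 2.
h₀' ⇒ L via d/dx closure of L₀.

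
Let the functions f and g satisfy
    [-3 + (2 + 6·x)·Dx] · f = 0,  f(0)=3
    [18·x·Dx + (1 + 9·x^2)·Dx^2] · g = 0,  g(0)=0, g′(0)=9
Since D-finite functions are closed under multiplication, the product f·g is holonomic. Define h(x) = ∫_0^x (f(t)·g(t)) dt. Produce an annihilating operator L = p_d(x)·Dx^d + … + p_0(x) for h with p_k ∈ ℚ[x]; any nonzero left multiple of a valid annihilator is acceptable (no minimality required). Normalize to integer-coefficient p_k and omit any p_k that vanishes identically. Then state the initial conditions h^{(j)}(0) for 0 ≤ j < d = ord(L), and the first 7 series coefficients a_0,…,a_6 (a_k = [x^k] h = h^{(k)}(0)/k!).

L = (27 - 108·x - 81·x^2)·Dx + (-12 + 36·x + 324·x^2 + 324·x^3)·Dx^2 + (4 + 24·x + 72·x^2 + 216·x^3 + 324·x^4)·Dx^3  (order 3).
h: a_k = 0, 0, 27/2, 27/2, -891/32, -243/16, 94527/1280, …
ICs: h(0) = 0, h′(0) = 0, h′′(0) = 27.

f: a_k = 3, 9/2, -27/8, 81/16, -1215/128, 5103/256, -45927/1024, …
g: a_k = 0, 9, 0, -27, 0, 729/5, 0, …
f·g: L₀ = L_f ⊗_s L_g, ord ≤ 1·2.
Integrate: L := L₀·Dx.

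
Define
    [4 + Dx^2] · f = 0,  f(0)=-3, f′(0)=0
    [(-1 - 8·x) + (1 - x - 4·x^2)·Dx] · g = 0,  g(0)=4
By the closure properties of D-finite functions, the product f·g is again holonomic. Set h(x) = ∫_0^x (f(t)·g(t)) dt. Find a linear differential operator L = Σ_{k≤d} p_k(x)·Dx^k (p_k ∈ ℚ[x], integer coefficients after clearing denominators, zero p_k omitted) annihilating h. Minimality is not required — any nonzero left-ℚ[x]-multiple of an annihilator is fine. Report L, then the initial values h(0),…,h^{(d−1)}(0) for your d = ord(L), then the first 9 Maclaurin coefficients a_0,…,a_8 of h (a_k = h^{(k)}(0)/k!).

L = (4 + 4·x + 16·x^2)·Dx + (2 + 16·x)·Dx^2 + (-1 + x + 4·x^2)·Dx^3  (order 3).
h: a_k = 0, -12, -6, -12, -21, -236/5, -286/3, -22724/105, -14261/30, …
ICs: h(0) = 0, h′(0) = -12, h′′(0) = -12.

f: a_k = -3, 0, 6, 0, -2, 0, 4/15, 0, -2/105, …
g: a_k = 4, 4, 20, 36, 116, 260, 724, 1764, 4660, …
h₀=f·g: eliminate ⇒ L₀, order ≤ 2·1.
∫: right-multiply L₀ by Dx.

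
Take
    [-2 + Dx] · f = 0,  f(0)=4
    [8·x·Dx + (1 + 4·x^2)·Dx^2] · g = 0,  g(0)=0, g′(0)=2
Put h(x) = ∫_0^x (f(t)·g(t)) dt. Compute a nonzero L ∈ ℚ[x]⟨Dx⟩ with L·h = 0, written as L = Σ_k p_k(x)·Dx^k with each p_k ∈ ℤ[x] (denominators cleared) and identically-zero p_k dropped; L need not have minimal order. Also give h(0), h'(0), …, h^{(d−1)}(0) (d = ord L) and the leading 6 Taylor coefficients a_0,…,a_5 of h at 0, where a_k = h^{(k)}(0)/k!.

f: a_k = 4, 8, 8, 16/3, 8/3, 16/15, …
g: a_k = 0, 2, 0, -8/3, 0, 32/5, …
Sym-product of L_f,L_g gives L₀ (≤ ord 2).
h=∫₀ˣh₀: take L = L₀·Dx.
L = (4 - 16·x + 16·x^2)·Dx + (-4 + 8·x - 16·x^2)·Dx^2 + (1 + 4·x^2)·Dx^3  (order 3).
h: a_k = 0, 0, 4, 16/3, 4/3, -32/15, …
ICs: h(0) = 0, h′(0) = 0, h′′(0) = 8.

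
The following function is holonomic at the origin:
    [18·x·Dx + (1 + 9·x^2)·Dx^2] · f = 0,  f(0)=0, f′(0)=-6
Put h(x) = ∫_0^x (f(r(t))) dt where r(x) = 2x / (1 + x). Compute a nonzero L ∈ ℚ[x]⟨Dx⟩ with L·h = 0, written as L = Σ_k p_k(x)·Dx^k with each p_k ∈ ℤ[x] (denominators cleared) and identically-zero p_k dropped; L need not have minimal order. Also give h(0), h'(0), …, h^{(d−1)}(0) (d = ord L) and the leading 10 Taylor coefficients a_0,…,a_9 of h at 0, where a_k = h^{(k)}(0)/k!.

f: a_k = 0, -6, 0, 18, 0, -486/5, 0, 4374/7, 0, -4374, …
Change of var in L_f (x↦r) gives L₀.
h=∫₀ˣh₀: take L = L₀·Dx.
L = (2 + 74·x)·Dx^2 + (1 + 2·x + 37·x^2)·Dx^3  (order 3).
h: a_k = 0, 0, -6, 4, 33, -84, -1882/5, 14124/7, 62079/14, -151340/3, …
ICs: h(0) = 0, h′(0) = 0, h′′(0) = -12.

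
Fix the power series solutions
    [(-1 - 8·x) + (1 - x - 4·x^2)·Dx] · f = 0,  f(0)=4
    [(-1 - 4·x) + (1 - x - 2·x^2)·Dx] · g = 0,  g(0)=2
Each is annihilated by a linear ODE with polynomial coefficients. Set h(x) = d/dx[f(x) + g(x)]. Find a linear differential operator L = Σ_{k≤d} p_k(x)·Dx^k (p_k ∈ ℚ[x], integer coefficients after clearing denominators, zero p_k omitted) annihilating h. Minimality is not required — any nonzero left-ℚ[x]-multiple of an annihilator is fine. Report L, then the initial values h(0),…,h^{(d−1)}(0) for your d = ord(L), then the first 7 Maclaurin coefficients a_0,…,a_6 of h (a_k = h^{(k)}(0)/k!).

L = (-6 - 336·x - 480·x^2 - 1824·x^3 - 3864·x^4 - 6528·x^5 + 2304·x^6) + (6 + 66·x + 156·x^2 + 168·x^3 + 162·x^4 - 3768·x^5 - 3456·x^6 + 1536·x^7)·Dx + (-1 + 2·x - 13·x^2 - 28·x^3 + 222·x^4 + 134·x^5 - 612·x^6 - 320·x^7 + 192·x^8)·Dx^2  (order 2).
h: a_k = 6, 52, 138, 552, 1510, 4860, 13538, …
ICs: h(0) = 6, h′(0) = 52.

f: a_k = 4, 4, 20, 36, 116, 260, 724, …
g: a_k = 2, 2, 6, 10, 22, 42, 86, …
Sum ⇒ L₀ = lclm(L_f,L_g) in ℚ(x)⟨Dx⟩.
Derive L from L₀ (diff closure).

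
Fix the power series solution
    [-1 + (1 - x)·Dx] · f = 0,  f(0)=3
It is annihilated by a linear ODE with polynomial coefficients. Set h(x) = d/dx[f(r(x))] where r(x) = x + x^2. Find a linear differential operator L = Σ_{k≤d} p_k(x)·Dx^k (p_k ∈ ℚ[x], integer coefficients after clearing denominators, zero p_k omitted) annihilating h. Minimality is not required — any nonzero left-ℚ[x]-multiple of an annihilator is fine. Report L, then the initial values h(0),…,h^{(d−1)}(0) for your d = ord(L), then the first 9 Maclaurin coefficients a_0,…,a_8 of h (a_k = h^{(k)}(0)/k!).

f: a_k = 3, 3, 3, 3, 3, 3, 3, 3, 3, …
f∘r: x↦r, Dx↦Dx/r' in L_f ⇒ L₀.
h=h₀': d/dx-closure on L₀ ⇒ L.
L = (4 + 6·x + 6·x^2) + (-1 - x + 3·x^2 + 2·x^3)·Dx  (order 1).
h: a_k = 3, 12, 27, 60, 120, 234, 441, 816, 1485, …
ICs: h(0) = 3.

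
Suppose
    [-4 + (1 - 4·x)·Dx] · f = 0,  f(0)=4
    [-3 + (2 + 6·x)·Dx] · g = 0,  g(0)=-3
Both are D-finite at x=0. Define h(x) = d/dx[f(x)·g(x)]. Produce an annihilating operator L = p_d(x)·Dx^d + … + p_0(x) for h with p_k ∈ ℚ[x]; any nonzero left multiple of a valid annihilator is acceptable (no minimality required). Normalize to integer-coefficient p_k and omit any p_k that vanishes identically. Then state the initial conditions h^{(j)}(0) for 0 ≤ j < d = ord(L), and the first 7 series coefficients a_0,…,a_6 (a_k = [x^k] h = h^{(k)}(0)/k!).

f: a_k = 4, 16, 64, 256, 1024, 4096, 16384, …
g: a_k = -3, -9/2, 27/8, -81/16, 1215/128, -5103/256, 45927/1024, …
Product ⇒ symmetric product L₀, ord ≤ 1.
Differentiate: ansatz ord ≤ ord L₀ ⇒ L.
L = (167 + 792·x + 432·x^2) + (-22 - 2·x + 288·x^2 + 288·x^3)·Dx  (order 1).
h: a_k = -66, -501, -12267/4, -129633/8, -5210835/64, -49886235/128, -932725311/512, …
ICs: h(0) = -66.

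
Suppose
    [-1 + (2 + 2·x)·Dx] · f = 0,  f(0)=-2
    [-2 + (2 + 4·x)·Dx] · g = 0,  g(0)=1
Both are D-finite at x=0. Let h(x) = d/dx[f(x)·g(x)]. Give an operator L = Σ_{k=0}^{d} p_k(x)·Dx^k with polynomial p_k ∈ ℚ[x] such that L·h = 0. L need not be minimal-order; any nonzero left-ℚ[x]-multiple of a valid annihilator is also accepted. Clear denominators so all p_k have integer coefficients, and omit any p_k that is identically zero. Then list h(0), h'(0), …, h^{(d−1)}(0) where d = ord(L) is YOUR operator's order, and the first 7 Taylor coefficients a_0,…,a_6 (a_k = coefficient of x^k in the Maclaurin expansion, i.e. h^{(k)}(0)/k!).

f: a_k = -2, -1, 1/4, -1/8, 5/64, -7/128, 21/512, …
g: a_k = 1, 1, -1/2, 1/2, -5/8, 7/8, -21/16, …
Sym-product of L_f,L_g gives L₀ (≤ ord 1).
Differentiate: ansatz ord ≤ ord L₀ ⇒ L.
L = -1 + (-6 - 26·x - 36·x^2 - 16·x^3)·Dx  (order 1).
h: a_k = -3, 1/2, -9/8, 37/16, -585/128, 2271/256, -17493/1024, …
ICs: h(0) = -3.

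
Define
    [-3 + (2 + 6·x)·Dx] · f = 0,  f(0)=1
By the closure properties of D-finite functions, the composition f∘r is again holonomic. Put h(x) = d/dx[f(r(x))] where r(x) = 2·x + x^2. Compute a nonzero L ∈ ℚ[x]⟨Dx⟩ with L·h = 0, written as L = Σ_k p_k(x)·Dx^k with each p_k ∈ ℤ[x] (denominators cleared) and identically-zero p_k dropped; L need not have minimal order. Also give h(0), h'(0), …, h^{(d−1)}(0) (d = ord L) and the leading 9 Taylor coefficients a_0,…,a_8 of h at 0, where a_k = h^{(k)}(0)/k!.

f: a_k = 1, 3/2, -9/8, 27/16, -405/128, 1701/256, -15309/1024, 72171/2048, -2814669/32768, …
Substitute x→r, Dx→(1/r')Dx; clear ⇒ L₀.
h₀' ⇒ L via d/dx closure of L₀.
L = -2 + (-1 - 7·x - 9·x^2 - 3·x^3)·Dx  (order 1).
h: a_k = 3, -6, 27, -126, 1215/2, -2997, 30051/2, -76221, 3120849/8, …
ICs: h(0) = 3.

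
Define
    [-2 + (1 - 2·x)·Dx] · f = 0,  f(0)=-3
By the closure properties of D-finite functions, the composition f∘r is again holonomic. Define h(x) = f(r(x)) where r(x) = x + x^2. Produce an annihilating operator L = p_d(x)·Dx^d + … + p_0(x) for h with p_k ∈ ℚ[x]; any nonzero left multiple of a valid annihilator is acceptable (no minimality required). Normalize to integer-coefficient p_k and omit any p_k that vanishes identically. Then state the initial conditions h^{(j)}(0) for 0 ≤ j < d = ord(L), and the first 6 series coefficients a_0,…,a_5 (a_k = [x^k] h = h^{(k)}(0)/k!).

f: a_k = -3, -6, -12, -24, -48, -96, …
L₀ from L_f via x↦r, Dx↦r'^{-1}Dx.
L = (2 + 4·x) + (-1 + 2·x + 2·x^2)·Dx  (order 1).
h: a_k = -3, -6, -18, -48, -132, -360, …
ICs: h(0) = -3.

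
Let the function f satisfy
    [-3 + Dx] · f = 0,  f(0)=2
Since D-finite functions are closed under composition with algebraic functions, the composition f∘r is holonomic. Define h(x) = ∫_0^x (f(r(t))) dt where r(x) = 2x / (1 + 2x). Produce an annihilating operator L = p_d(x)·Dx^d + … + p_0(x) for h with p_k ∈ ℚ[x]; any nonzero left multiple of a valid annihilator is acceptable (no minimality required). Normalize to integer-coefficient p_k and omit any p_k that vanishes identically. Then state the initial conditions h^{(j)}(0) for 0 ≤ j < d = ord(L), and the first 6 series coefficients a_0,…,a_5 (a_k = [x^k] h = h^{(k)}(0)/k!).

L = -6·Dx + (1 + 4·x + 4·x^2)·Dx^2  (order 2).
h: a_k = 0, 2, 6, 4, -6, 12/5, …
ICs: h(0) = 0, h′(0) = 2.

f: a_k = 2, 6, 9, 9, 27/4, 81/20, …
L₀ from L_f via x↦r, Dx↦r'^{-1}Dx.
Integrate: L := L₀·Dx.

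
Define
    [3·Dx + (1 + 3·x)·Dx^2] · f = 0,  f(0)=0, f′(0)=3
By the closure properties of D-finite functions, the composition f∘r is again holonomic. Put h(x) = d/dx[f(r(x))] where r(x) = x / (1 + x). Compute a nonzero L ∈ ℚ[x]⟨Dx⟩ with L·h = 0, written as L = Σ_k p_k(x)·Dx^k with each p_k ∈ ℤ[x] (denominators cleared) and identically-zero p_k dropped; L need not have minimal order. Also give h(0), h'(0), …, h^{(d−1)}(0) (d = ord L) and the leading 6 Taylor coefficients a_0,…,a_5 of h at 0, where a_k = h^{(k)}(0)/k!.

f: a_k = 0, 3, -9/2, 9, -81/4, 243/5, …
Change of var in L_f (x↦r) gives L₀.
h=h₀': d/dx-closure on L₀ ⇒ L.
L = (5 + 8·x) + (1 + 5·x + 4·x^2)·Dx  (order 1).
h: a_k = 3, -15, 63, -255, 1023, -4095, …
ICs: h(0) = 3.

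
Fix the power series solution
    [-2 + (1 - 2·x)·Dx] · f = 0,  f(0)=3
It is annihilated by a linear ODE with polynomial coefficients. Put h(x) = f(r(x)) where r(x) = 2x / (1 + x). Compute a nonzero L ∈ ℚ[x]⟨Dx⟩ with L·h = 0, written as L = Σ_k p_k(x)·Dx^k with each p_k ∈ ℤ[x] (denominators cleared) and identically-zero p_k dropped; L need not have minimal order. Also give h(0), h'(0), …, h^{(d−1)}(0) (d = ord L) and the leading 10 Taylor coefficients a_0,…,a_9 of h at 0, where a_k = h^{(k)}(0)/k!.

f: a_k = 3, 6, 12, 24, 48, 96, 192, 384, 768, 1536, …
Change of var in L_f (x↦r) gives L₀.
L = 4 + (-1 + 2·x + 3·x^2)·Dx  (order 1).
h: a_k = 3, 12, 36, 108, 324, 972, 2916, 8748, 26244, 78732, …
ICs: h(0) = 3.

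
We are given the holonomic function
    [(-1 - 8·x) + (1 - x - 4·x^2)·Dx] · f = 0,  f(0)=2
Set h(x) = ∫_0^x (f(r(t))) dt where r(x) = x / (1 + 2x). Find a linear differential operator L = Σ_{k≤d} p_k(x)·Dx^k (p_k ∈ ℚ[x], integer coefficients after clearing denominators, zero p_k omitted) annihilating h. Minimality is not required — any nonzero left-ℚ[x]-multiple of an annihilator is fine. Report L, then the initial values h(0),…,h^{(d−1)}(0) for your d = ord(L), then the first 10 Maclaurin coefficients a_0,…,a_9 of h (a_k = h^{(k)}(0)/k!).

L = (1 + 10·x)·Dx + (-1 - 5·x - 4·x^2 + 4·x^3)·Dx^2  (order 2).
h: a_k = 0, 2, 1, 2, -7/2, 54/5, -95/3, 678/7, -1207/4, 2866/3, …
ICs: h(0) = 0, h′(0) = 2.

f: a_k = 2, 2, 10, 18, 58, 130, 362, 882, 2330, 5858, …
Change of var in L_f (x↦r) gives L₀.
Integrate: L := L₀·Dx.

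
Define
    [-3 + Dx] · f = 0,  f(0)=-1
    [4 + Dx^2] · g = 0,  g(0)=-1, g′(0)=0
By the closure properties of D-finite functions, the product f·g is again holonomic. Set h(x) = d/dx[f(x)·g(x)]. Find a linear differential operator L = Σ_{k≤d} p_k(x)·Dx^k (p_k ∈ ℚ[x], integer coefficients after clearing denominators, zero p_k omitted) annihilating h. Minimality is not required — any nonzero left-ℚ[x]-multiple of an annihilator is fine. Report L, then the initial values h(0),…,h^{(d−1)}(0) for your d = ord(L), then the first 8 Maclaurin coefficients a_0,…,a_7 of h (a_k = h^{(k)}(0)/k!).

f: a_k = -1, -3, -9/2, -9/2, -27/8, -81/40, -81/80, -243/560, …
g: a_k = -1, 0, 2, 0, -2/3, 0, 4/45, 0, …
L₀ := L_f ⊗_s L_g (sym. prod.), ord ≤ 2.
Derive L from L₀ (diff closure).
L = 13 - 6·Dx + Dx^2  (order 2).
h: a_k = 3, 5, -9/2, -119/6, -199/8, -407/24, -1483/240, -239/5040, …
ICs: h(0) = 3, h′(0) = 5.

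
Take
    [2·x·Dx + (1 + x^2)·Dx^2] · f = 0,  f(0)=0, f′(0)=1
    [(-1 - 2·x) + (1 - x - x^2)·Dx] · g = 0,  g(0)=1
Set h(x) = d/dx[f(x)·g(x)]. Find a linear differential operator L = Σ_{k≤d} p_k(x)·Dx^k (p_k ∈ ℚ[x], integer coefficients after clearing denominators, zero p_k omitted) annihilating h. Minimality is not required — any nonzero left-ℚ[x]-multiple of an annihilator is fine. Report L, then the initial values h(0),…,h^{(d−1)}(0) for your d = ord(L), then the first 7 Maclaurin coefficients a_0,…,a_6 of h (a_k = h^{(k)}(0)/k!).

f: a_k = 0, 1, 0, -1/3, 0, 1/5, 0, …
g: a_k = 1, 1, 2, 3, 5, 8, 13, …
L₀ := L_f ⊗_s L_g (sym. prod.), ord ≤ 2.
h=h₀': d/dx-closure on L₀ ⇒ L.
L = (2 + 30·x^2 + 24·x^3 + 36·x^4) + (4 + 10·x + 12·x^2 + 22·x^3 + 24·x^4 + 24·x^5)·Dx + (-1 - 2·x^2 + 4·x^3 + 2·x^4 + 4·x^5 + 3·x^6)·Dx^2  (order 2).
h: a_k = 1, 2, 5, 32/3, 68/3, 216/5, 1217/15, …
ICs: h(0) = 1, h′(0) = 2.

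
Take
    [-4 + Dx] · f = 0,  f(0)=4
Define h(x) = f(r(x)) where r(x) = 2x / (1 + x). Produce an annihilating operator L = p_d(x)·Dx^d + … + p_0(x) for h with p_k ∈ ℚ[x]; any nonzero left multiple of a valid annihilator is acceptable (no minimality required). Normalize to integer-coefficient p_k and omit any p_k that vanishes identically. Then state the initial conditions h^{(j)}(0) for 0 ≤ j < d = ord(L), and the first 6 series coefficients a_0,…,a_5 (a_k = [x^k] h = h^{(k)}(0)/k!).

L = -8 + (1 + 2·x + x^2)·Dx  (order 1).
h: a_k = 4, 32, 96, 352/3, 32/3, -352/5, …
ICs: h(0) = 4.

f: a_k = 4, 16, 32, 128/3, 128/3, 512/15, …
L₀ from L_f via x↦r, Dx↦r'^{-1}Dx.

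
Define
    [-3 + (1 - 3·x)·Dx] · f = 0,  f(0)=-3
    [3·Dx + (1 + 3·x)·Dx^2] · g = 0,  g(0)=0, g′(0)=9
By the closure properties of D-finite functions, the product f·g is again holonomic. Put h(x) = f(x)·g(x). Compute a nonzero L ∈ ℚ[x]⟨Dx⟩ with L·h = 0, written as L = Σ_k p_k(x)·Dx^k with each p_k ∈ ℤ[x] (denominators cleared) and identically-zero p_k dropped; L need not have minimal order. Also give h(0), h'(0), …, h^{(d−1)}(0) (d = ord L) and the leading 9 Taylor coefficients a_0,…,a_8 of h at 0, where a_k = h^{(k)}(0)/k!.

L = 9 + (3 + 27·x)·Dx + (-1 + 9·x^2)·Dx^2  (order 2).
h: a_k = 0, -27, -81/2, -405/2, -1701/4, -34263/20, -80919/20, -2092959/140, -10491039/280, …
ICs: h(0) = 0, h′(0) = -27.

f: a_k = -3, -9, -27, -81, -243, -729, -2187, -6561, -19683, …
g: a_k = 0, 9, -27/2, 27, -243/4, 729/5, -729/2, 6561/7, -19683/8, …
h₀=f·g: eliminate ⇒ L₀, order ≤ 1·2.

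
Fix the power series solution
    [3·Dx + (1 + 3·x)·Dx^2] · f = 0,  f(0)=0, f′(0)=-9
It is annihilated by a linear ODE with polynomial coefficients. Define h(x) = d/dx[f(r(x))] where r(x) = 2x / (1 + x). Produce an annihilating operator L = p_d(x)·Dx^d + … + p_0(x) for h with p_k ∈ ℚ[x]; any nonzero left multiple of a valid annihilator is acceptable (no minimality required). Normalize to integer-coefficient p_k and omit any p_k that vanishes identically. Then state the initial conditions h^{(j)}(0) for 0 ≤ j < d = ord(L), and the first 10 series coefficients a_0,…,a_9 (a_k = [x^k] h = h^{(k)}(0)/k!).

L = (8 + 14·x) + (1 + 8·x + 7·x^2)·Dx  (order 1).
h: a_k = -18, 144, -1026, 7200, -50418, 352944, -2470626, 17294400, -121060818, 847425744, …
ICs: h(0) = -18.

f: a_k = 0, -9, 27/2, -27, 243/4, -729/5, 729/2, -6561/7, 19683/8, -6561, …
L₀ from L_f via x↦r, Dx↦r'^{-1}Dx.
Differentiate: ansatz ord ≤ ord L₀ ⇒ L.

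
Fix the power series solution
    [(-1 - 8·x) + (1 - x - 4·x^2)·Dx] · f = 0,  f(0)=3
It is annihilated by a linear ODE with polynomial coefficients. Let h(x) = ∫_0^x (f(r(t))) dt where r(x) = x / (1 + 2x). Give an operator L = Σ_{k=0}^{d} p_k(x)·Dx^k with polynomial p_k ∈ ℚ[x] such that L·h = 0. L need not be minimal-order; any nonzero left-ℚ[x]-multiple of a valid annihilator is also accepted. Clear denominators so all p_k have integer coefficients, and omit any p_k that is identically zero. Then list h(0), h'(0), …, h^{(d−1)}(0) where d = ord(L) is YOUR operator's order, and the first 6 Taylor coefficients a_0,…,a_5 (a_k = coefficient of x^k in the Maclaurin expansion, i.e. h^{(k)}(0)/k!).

f: a_k = 3, 3, 15, 27, 87, 195, …
h₀=f(r): pull back L_f along r ⇒ L₀.
h=∫h₀ ⇒ L = L₀·Dx.
L = (1 + 10·x)·Dx + (-1 - 5·x - 4·x^2 + 4·x^3)·Dx^2  (order 2).
h: a_k = 0, 3, 3/2, 3, -21/4, 81/5, …
ICs: h(0) = 0, h′(0) = 3.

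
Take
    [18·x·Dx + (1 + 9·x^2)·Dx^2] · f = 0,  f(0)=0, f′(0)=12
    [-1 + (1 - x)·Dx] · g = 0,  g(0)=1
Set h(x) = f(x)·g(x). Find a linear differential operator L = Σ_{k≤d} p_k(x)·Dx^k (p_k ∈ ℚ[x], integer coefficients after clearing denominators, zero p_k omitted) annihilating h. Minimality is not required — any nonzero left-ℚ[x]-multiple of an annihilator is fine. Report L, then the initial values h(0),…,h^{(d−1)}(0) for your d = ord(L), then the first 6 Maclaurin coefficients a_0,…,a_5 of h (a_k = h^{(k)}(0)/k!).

f: a_k = 0, 12, 0, -36, 0, 972/5, …
g: a_k = 1, 1, 1, 1, 1, 1, …
h₀=f·g: eliminate ⇒ L₀, order ≤ 2·1.
L = 18·x + (2 - 18·x + 36·x^2)·Dx + (-1 + x - 9·x^2 + 9·x^3)·Dx^2  (order 2).
h: a_k = 0, 12, 12, -24, -24, 852/5, …
ICs: h(0) = 0, h′(0) = 12.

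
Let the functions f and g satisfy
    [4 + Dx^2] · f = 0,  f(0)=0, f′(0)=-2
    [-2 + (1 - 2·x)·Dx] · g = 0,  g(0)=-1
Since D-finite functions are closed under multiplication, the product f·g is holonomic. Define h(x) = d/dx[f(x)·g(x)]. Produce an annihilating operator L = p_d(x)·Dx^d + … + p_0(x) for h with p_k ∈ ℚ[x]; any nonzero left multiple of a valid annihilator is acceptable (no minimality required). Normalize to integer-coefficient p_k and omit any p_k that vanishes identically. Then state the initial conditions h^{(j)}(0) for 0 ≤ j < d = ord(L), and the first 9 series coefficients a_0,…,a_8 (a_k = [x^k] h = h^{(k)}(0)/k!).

L = (-4 - 16·x + 16·x^2) + (-4 + 8·x)·Dx + (1 - 4·x + 4·x^2)·Dx^2  (order 2).
h: a_k = 2, 8, 20, 160/3, 404/3, 1616/5, 33928/45, 542848/315, 1221412/315, …
ICs: h(0) = 2, h′(0) = 8.

f: a_k = 0, -2, 0, 4/3, 0, -4/15, 0, 8/315, 0, …
g: a_k = -1, -2, -4, -8, -16, -32, -64, -128, -256, …
f·g: L₀ = L_f ⊗_s L_g, ord ≤ 2·1.
Derive L from L₀ (diff closure).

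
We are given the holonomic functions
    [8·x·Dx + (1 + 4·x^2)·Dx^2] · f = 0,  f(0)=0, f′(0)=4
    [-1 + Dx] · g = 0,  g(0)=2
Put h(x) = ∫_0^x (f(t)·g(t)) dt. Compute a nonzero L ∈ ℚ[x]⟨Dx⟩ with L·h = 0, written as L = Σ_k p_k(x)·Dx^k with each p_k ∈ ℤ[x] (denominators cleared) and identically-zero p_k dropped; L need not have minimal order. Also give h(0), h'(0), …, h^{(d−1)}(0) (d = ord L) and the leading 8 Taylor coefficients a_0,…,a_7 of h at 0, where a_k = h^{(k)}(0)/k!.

f: a_k = 0, 4, 0, -16/3, 0, 64/5, 0, -256/7, …
g: a_k = 2, 2, 1, 1/3, 1/12, 1/60, 1/360, 1/2520, …
Sym-product of L_f,L_g gives L₀ (≤ ord 2).
h=∫h₀ ⇒ L = L₀·Dx.
L = (1 - 8·x + 4·x^2)·Dx + (-2 + 8·x - 8·x^2)·Dx^2 + (1 + 4·x^2)·Dx^3  (order 3).
h: a_k = 0, 0, 4, 8/3, -5/3, -28/15, 103/30, 215/63, …
ICs: h(0) = 0, h′(0) = 0, h′′(0) = 8.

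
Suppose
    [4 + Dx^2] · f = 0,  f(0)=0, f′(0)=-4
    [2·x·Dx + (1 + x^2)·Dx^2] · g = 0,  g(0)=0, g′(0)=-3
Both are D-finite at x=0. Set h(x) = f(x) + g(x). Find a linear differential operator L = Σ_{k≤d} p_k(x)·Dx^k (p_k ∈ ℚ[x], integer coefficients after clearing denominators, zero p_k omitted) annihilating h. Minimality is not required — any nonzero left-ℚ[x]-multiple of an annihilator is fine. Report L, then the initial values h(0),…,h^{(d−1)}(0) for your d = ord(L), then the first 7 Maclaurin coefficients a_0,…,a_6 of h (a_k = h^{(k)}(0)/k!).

L = (-32·x + 80·x^3 + 16·x^5)·Dx + (4 + 32·x^2 + 36·x^4 + 8·x^6)·Dx^2 + (-8·x + 20·x^3 + 4·x^5)·Dx^3 + (1 + 8·x^2 + 9·x^4 + 2·x^6)·Dx^4  (order 4).
h: a_k = 0, -7, 0, 11/3, 0, -17/15, 0, …
ICs: h(0) = 0, h′(0) = -7, h′′(0) = 0, h′′′(0) = 22.

f: a_k = 0, -4, 0, 8/3, 0, -8/15, 0, …
g: a_k = 0, -3, 0, 1, 0, -3/5, 0, …
L₀ := lclm(L_f,L_g); ord L₀ ≤ 2+2.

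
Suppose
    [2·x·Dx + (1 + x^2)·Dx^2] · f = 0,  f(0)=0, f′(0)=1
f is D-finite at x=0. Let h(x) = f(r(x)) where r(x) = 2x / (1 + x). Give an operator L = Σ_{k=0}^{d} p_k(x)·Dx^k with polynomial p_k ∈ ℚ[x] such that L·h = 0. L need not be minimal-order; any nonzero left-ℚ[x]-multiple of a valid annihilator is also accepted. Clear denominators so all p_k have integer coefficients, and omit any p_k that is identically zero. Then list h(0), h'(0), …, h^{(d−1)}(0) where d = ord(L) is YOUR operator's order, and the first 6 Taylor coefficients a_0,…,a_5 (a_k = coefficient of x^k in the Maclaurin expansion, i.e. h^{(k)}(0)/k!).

L = (2 + 10·x)·Dx + (1 + 2·x + 5·x^2)·Dx^2  (order 2).
h: a_k = 0, 2, -2, -2/3, 6, -38/5, …
ICs: h(0) = 0, h′(0) = 2.

f: a_k = 0, 1, 0, -1/3, 0, 1/5, …
Substitute x→r, Dx→(1/r')Dx; clear ⇒ L₀.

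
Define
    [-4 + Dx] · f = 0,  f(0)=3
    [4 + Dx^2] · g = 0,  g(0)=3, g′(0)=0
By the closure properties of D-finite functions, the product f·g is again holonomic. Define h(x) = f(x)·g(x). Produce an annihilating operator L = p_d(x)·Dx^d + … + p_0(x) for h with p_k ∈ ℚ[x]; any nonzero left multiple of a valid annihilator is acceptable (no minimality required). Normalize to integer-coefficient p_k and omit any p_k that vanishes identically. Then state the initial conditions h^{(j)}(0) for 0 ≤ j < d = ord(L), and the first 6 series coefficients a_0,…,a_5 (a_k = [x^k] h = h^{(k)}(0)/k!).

f: a_k = 3, 12, 24, 32, 32, 128/5, …
g: a_k = 3, 0, -6, 0, 2, 0, …
L₀ := L_f ⊗_s L_g (sym. prod.), ord ≤ 2.
L = 20 - 8·Dx + Dx^2  (order 2).
h: a_k = 9, 36, 54, 24, -42, -456/5, …
ICs: h(0) = 9, h′(0) = 36.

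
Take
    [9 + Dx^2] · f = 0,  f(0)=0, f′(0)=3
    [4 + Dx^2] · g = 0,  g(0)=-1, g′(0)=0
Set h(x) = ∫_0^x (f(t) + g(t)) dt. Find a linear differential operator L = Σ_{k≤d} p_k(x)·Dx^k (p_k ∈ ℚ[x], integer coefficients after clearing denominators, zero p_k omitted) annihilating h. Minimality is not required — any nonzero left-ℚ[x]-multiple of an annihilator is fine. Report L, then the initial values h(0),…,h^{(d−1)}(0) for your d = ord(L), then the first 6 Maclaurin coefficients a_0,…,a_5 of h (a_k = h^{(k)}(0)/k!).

f: a_k = 0, 3, 0, -9/2, 0, 81/40, …
g: a_k = -1, 0, 2, 0, -2/3, 0, …
Weyl lclm of L_f,L_g ⇒ L₀ (ord ≤ 4).
∫: right-multiply L₀ by Dx.
L = 36·Dx + 13·Dx^3 + Dx^5  (order 5).
h: a_k = 0, -1, 3/2, 2/3, -9/8, -2/15, …
ICs: h(0) = 0, h′(0) = -1, h′′(0) = 3, h′′′(0) = 4, h′′′′(0) = -27.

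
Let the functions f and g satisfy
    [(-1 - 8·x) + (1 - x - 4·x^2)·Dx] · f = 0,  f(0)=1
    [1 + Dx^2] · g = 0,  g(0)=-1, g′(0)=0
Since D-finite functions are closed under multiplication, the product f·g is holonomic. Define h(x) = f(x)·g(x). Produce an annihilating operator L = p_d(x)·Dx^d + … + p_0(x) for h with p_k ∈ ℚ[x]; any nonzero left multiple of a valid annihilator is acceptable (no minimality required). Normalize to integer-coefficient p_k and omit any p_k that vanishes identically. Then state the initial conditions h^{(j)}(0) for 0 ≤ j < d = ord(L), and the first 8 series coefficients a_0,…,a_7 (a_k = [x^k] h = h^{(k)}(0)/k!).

L = (7 + x + 4·x^2) + (2 + 16·x)·Dx + (-1 + x + 4·x^2)·Dx^2  (order 2).
h: a_k = -1, -1, -9/2, -17/2, -637/24, -1453/24, -120029/720, -294389/720, …
ICs: h(0) = -1, h′(0) = -1.

f: a_k = 1, 1, 5, 9, 29, 65, 181, 441, …
g: a_k = -1, 0, 1/2, 0, -1/24, 0, 1/720, 0, …
f·g: L₀ = L_f ⊗_s L_g, ord ≤ 1·2.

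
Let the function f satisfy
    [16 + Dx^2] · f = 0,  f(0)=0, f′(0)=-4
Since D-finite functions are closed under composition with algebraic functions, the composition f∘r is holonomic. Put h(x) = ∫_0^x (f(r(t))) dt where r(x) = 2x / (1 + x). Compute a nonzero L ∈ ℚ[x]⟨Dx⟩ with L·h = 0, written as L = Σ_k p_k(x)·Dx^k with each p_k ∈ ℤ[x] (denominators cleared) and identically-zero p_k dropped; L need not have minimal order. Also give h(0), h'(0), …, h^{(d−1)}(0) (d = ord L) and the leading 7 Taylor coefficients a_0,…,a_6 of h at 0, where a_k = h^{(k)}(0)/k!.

L = 64·Dx + (2 + 6·x + 6·x^2 + 2·x^3)·Dx^2 + (1 + 4·x + 6·x^2 + 4·x^3 + x^4)·Dx^3  (order 3).
h: a_k = 0, 0, -4, 8/3, 58/3, -248/5, 1732/45, …
ICs: h(0) = 0, h′(0) = 0, h′′(0) = -8.

f: a_k = 0, -4, 0, 32/3, 0, -128/15, 0, …
Change of var in L_f (x↦r) gives L₀.
Integrate: L := L₀·Dx.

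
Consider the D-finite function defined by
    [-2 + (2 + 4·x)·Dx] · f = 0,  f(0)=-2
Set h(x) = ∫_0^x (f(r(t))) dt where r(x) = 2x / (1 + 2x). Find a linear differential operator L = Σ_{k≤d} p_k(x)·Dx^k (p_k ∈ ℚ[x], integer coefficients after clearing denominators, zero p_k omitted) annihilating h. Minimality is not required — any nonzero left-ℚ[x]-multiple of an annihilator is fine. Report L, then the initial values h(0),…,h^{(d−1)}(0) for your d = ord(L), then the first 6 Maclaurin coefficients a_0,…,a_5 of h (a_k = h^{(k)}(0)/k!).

L = -2·Dx + (1 + 8·x + 12·x^2)·Dx^2  (order 2).
h: a_k = 0, -2, -2, 4, -10, 148/5, …
ICs: h(0) = 0, h′(0) = -2.

f: a_k = -2, -2, 1, -1, 5/4, -7/4, …
f∘r: x↦r, Dx↦Dx/r' in L_f ⇒ L₀.
Integrate: L := L₀·Dx.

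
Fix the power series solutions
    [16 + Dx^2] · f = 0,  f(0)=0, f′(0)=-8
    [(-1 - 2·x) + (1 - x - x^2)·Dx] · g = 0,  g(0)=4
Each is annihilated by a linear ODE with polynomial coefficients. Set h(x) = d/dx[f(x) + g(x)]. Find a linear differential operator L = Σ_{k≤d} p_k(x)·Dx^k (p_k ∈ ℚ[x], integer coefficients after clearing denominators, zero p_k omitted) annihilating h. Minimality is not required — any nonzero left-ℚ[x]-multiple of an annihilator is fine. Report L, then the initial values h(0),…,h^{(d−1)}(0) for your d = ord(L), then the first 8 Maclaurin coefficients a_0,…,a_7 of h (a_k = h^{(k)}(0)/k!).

f: a_k = 0, -8, 0, 64/3, 0, -256/15, 0, 2048/315, …
g: a_k = 4, 4, 8, 12, 20, 32, 52, 84, …
L₀ := lclm(L_f,L_g); ord L₀ ≤ 2+1.
h=h₀': d/dx-closure on L₀ ⇒ L.
L = (1472 + 2624·x + 2560·x^2 + 640·x^3 + 2240·x^4 + 2304·x^5 + 768·x^6) + (-272 - 112·x + 1008·x^2 - 160·x^3 - 800·x^4 + 576·x^5 + 896·x^6 + 256·x^7)·Dx + (92 + 164·x + 160·x^2 + 40·x^3 + 140·x^4 + 144·x^5 + 48·x^6)·Dx^2 + (-17 - 7·x + 63·x^2 - 10·x^3 - 50·x^4 + 36·x^5 + 56·x^6 + 16·x^7)·Dx^3  (order 3).
h: a_k = -4, 16, 100, 80, 224/3, 312, 28508/45, 1088, …
ICs: h(0) = -4, h′(0) = 16, h′′(0) = 200.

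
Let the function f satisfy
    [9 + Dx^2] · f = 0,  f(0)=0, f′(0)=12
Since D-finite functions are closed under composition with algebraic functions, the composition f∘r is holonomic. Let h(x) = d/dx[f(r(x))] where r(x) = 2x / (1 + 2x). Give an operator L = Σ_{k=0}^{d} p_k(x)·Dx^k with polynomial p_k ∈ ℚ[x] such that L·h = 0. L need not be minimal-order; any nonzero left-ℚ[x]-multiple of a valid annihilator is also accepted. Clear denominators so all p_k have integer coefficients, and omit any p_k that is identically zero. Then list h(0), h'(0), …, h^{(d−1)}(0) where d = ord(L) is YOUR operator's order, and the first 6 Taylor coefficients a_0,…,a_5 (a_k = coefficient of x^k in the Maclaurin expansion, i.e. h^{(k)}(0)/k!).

L = (60 + 96·x + 96·x^2) + (12 + 72·x + 144·x^2 + 96·x^3)·Dx + (1 + 8·x + 24·x^2 + 32·x^3 + 16·x^4)·Dx^2  (order 2).
h: a_k = 24, -96, -144, 2688, -14064, 48960, …
ICs: h(0) = 24, h′(0) = -96.

f: a_k = 0, 12, 0, -18, 0, 81/10, …
L₀ from L_f via x↦r, Dx↦r'^{-1}Dx.
Differentiate: ansatz ord ≤ ord L₀ ⇒ L.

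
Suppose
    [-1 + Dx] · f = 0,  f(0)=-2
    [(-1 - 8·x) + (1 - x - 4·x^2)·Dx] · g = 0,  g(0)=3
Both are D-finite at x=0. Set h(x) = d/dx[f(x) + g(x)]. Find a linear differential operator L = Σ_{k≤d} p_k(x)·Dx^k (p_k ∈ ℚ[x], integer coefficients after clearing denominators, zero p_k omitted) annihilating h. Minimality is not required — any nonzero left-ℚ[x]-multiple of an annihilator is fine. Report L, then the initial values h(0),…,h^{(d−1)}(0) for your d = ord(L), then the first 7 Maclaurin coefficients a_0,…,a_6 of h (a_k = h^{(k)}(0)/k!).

L = (44 + 466·x + 544·x^2 + 1728·x^3 + 384·x^4) + (-53 - 474·x - 599·x^2 - 1584·x^3 + 80·x^4 + 128·x^5)·Dx + (9 + 8·x + 55·x^2 - 144·x^3 - 464·x^4 - 128·x^5)·Dx^2  (order 2).
h: a_k = 1, 28, 80, 1043/3, 11699/12, 195479/60, 3333959/360, …
ICs: h(0) = 1, h′(0) = 28.

f: a_k = -2, -2, -1, -1/3, -1/12, -1/60, -1/360, …
g: a_k = 3, 3, 15, 27, 87, 195, 543, …
Sum ⇒ L₀ = lclm(L_f,L_g) in ℚ(x)⟨Dx⟩.
Derive L from L₀ (diff closure).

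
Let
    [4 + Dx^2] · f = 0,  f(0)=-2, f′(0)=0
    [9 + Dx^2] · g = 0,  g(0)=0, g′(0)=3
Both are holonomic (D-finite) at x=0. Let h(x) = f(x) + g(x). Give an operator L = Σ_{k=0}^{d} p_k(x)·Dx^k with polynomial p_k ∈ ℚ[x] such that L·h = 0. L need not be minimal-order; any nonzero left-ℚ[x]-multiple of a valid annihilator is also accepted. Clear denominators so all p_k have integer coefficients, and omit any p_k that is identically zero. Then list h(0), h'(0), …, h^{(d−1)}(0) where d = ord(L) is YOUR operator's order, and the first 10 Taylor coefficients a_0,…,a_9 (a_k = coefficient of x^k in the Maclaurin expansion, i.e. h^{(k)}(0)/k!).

L = 36 + 13·Dx^2 + Dx^4  (order 4).
h: a_k = -2, 3, 4, -9/2, -4/3, 81/40, 8/45, -243/560, -4/315, 243/4480, …
ICs: h(0) = -2, h′(0) = 3, h′′(0) = 8, h′′′(0) = -27.

f: a_k = -2, 0, 4, 0, -4/3, 0, 8/45, 0, -4/315, 0, …
g: a_k = 0, 3, 0, -9/2, 0, 81/40, 0, -243/560, 0, 243/4480, …
h₀=f+g: left-lcm gives L₀, ord ≤ 4.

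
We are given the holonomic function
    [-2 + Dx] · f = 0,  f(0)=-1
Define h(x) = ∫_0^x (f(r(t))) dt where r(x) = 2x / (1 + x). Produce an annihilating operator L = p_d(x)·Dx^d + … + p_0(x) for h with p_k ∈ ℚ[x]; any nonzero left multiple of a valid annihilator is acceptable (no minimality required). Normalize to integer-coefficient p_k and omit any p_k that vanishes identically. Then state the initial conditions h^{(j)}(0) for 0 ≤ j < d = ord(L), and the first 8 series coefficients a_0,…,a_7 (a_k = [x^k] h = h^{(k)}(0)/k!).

L = -4·Dx + (1 + 2·x + x^2)·Dx^2  (order 2).
h: a_k = 0, -1, -2, -4/3, 1/3, 4/15, -14/45, 44/315, …
ICs: h(0) = 0, h′(0) = -1.

f: a_k = -1, -2, -2, -4/3, -2/3, -4/15, -4/45, -8/315, …
L₀ from L_f via x↦r, Dx↦r'^{-1}Dx.
h=∫₀ˣh₀: take L = L₀·Dx.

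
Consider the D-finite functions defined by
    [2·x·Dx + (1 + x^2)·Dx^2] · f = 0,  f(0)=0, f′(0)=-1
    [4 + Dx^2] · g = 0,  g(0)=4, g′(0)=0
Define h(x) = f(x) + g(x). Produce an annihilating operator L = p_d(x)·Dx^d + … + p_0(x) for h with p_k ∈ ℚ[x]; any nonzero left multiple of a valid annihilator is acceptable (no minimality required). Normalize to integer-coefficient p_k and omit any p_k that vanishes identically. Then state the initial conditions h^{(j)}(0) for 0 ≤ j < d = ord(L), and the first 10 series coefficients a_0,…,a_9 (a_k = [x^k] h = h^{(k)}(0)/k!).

L = (-32·x + 80·x^3 + 16·x^5)·Dx + (4 + 32·x^2 + 36·x^4 + 8·x^6)·Dx^2 + (-8·x + 20·x^3 + 4·x^5)·Dx^3 + (1 + 8·x^2 + 9·x^4 + 2·x^6)·Dx^4  (order 4).
h: a_k = 4, -1, -8, 1/3, 8/3, -1/5, -16/45, 1/7, 8/315, -1/9, …
ICs: h(0) = 4, h′(0) = -1, h′′(0) = -16, h′′′(0) = 2.

f: a_k = 0, -1, 0, 1/3, 0, -1/5, 0, 1/7, 0, -1/9, …
g: a_k = 4, 0, -8, 0, 8/3, 0, -16/45, 0, 8/315, 0, …
Weyl lclm of L_f,L_g ⇒ L₀ (ord ≤ 4).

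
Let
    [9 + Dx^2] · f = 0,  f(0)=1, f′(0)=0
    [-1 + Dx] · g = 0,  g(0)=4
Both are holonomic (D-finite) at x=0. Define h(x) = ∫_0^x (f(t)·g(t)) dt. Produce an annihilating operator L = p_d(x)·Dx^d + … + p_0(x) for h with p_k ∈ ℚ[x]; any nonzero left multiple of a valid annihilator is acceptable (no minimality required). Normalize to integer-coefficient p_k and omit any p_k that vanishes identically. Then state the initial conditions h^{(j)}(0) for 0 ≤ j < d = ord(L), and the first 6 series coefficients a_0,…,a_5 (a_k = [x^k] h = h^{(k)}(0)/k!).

f: a_k = 1, 0, -9/2, 0, 27/8, 0, …
g: a_k = 4, 4, 2, 2/3, 1/6, 1/30, …
Product ⇒ symmetric product L₀, ord ≤ 2.
∫: right-multiply L₀ by Dx.
L = 10·Dx - 2·Dx^2 + Dx^3  (order 3).
h: a_k = 0, 4, 2, -16/3, -13/3, 14/15, …
ICs: h(0) = 0, h′(0) = 4, h′′(0) = 4.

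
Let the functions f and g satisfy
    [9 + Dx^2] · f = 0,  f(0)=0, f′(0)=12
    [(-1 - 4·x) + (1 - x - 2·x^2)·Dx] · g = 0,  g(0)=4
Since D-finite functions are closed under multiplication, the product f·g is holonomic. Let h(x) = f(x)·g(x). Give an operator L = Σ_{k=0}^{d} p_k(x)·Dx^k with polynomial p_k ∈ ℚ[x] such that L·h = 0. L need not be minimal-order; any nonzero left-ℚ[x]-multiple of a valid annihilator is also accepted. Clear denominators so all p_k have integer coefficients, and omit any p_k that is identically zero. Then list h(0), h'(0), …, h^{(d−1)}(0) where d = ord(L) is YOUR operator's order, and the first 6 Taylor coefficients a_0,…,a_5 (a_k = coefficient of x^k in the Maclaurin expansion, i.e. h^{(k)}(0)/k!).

L = (-5 + 9·x + 18·x^2) + (2 + 8·x)·Dx + (-1 + x + 2·x^2)·Dx^2  (order 2).
h: a_k = 0, 48, 48, 72, 168, 1722/5, …
ICs: h(0) = 0, h′(0) = 48.

f: a_k = 0, 12, 0, -18, 0, 81/10, …
g: a_k = 4, 4, 12, 20, 44, 84, …
Product ⇒ symmetric product L₀, ord ≤ 2.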